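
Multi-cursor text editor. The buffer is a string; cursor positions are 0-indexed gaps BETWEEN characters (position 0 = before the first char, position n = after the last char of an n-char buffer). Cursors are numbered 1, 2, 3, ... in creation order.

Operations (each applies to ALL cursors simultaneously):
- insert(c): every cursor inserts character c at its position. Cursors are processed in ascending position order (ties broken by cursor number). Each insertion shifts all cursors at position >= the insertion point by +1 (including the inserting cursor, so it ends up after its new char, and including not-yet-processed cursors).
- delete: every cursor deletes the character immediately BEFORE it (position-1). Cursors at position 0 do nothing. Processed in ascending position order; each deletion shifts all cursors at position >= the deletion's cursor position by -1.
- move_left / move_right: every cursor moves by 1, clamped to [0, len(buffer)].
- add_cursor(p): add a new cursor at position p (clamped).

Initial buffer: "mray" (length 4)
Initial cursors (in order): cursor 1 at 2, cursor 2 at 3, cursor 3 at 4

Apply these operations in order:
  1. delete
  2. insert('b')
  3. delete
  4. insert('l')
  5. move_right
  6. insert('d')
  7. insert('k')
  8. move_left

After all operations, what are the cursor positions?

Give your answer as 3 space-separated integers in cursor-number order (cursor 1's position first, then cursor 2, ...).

Answer: 9 9 9

Derivation:
After op 1 (delete): buffer="m" (len 1), cursors c1@1 c2@1 c3@1, authorship .
After op 2 (insert('b')): buffer="mbbb" (len 4), cursors c1@4 c2@4 c3@4, authorship .123
After op 3 (delete): buffer="m" (len 1), cursors c1@1 c2@1 c3@1, authorship .
After op 4 (insert('l')): buffer="mlll" (len 4), cursors c1@4 c2@4 c3@4, authorship .123
After op 5 (move_right): buffer="mlll" (len 4), cursors c1@4 c2@4 c3@4, authorship .123
After op 6 (insert('d')): buffer="mlllddd" (len 7), cursors c1@7 c2@7 c3@7, authorship .123123
After op 7 (insert('k')): buffer="mllldddkkk" (len 10), cursors c1@10 c2@10 c3@10, authorship .123123123
After op 8 (move_left): buffer="mllldddkkk" (len 10), cursors c1@9 c2@9 c3@9, authorship .123123123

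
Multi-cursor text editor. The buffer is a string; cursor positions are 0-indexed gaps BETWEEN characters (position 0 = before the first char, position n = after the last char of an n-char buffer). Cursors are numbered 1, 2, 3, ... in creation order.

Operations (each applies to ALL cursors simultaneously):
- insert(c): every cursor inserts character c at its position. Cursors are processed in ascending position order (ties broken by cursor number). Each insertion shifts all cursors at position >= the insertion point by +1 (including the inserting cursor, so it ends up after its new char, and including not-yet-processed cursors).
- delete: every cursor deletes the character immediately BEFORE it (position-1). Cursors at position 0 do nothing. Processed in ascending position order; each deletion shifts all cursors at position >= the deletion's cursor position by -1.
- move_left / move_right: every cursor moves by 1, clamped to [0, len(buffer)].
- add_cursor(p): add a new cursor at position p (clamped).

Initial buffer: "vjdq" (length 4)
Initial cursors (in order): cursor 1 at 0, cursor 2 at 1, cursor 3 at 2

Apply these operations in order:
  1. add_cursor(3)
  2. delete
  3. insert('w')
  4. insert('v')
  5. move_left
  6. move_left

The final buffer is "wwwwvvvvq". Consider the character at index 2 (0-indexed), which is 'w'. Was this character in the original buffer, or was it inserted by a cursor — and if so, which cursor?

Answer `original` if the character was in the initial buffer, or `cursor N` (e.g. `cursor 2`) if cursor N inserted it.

Answer: cursor 3

Derivation:
After op 1 (add_cursor(3)): buffer="vjdq" (len 4), cursors c1@0 c2@1 c3@2 c4@3, authorship ....
After op 2 (delete): buffer="q" (len 1), cursors c1@0 c2@0 c3@0 c4@0, authorship .
After op 3 (insert('w')): buffer="wwwwq" (len 5), cursors c1@4 c2@4 c3@4 c4@4, authorship 1234.
After op 4 (insert('v')): buffer="wwwwvvvvq" (len 9), cursors c1@8 c2@8 c3@8 c4@8, authorship 12341234.
After op 5 (move_left): buffer="wwwwvvvvq" (len 9), cursors c1@7 c2@7 c3@7 c4@7, authorship 12341234.
After op 6 (move_left): buffer="wwwwvvvvq" (len 9), cursors c1@6 c2@6 c3@6 c4@6, authorship 12341234.
Authorship (.=original, N=cursor N): 1 2 3 4 1 2 3 4 .
Index 2: author = 3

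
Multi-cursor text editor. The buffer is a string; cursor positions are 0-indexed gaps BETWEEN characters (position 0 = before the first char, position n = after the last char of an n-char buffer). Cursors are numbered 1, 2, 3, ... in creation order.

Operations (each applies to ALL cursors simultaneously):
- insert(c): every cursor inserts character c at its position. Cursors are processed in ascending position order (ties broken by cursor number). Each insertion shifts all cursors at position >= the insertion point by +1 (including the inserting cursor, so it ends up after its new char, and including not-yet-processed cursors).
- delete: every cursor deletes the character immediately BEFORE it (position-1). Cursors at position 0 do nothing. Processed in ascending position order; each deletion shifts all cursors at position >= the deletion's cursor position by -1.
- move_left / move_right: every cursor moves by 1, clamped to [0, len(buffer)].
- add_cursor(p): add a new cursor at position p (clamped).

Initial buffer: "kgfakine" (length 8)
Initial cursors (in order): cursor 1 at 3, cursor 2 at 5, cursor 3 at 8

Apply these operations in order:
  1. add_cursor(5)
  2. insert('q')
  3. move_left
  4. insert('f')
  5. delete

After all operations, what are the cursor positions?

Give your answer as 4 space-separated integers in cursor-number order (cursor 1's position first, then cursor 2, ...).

After op 1 (add_cursor(5)): buffer="kgfakine" (len 8), cursors c1@3 c2@5 c4@5 c3@8, authorship ........
After op 2 (insert('q')): buffer="kgfqakqqineq" (len 12), cursors c1@4 c2@8 c4@8 c3@12, authorship ...1..24...3
After op 3 (move_left): buffer="kgfqakqqineq" (len 12), cursors c1@3 c2@7 c4@7 c3@11, authorship ...1..24...3
After op 4 (insert('f')): buffer="kgffqakqffqinefq" (len 16), cursors c1@4 c2@10 c4@10 c3@15, authorship ...11..2244...33
After op 5 (delete): buffer="kgfqakqqineq" (len 12), cursors c1@3 c2@7 c4@7 c3@11, authorship ...1..24...3

Answer: 3 7 11 7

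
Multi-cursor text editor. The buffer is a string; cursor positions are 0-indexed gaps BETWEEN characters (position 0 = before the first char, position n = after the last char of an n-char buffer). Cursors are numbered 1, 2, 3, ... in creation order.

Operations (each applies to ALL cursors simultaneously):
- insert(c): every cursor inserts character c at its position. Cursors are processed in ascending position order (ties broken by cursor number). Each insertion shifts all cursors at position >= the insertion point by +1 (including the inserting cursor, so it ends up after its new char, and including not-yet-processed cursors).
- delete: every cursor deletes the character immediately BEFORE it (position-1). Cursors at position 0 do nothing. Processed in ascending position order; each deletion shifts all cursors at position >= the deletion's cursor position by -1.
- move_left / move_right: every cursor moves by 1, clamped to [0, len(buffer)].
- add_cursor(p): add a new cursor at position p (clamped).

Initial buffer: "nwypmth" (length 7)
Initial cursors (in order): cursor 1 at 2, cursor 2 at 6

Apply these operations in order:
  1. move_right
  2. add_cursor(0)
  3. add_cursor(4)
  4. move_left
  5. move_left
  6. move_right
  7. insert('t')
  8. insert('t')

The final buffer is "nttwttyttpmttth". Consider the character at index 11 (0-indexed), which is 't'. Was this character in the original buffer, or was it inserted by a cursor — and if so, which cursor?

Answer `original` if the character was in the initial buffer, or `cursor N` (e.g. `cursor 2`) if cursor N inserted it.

After op 1 (move_right): buffer="nwypmth" (len 7), cursors c1@3 c2@7, authorship .......
After op 2 (add_cursor(0)): buffer="nwypmth" (len 7), cursors c3@0 c1@3 c2@7, authorship .......
After op 3 (add_cursor(4)): buffer="nwypmth" (len 7), cursors c3@0 c1@3 c4@4 c2@7, authorship .......
After op 4 (move_left): buffer="nwypmth" (len 7), cursors c3@0 c1@2 c4@3 c2@6, authorship .......
After op 5 (move_left): buffer="nwypmth" (len 7), cursors c3@0 c1@1 c4@2 c2@5, authorship .......
After op 6 (move_right): buffer="nwypmth" (len 7), cursors c3@1 c1@2 c4@3 c2@6, authorship .......
After op 7 (insert('t')): buffer="ntwtytpmtth" (len 11), cursors c3@2 c1@4 c4@6 c2@10, authorship .3.1.4...2.
After op 8 (insert('t')): buffer="nttwttyttpmttth" (len 15), cursors c3@3 c1@6 c4@9 c2@14, authorship .33.11.44...22.
Authorship (.=original, N=cursor N): . 3 3 . 1 1 . 4 4 . . . 2 2 .
Index 11: author = original

Answer: original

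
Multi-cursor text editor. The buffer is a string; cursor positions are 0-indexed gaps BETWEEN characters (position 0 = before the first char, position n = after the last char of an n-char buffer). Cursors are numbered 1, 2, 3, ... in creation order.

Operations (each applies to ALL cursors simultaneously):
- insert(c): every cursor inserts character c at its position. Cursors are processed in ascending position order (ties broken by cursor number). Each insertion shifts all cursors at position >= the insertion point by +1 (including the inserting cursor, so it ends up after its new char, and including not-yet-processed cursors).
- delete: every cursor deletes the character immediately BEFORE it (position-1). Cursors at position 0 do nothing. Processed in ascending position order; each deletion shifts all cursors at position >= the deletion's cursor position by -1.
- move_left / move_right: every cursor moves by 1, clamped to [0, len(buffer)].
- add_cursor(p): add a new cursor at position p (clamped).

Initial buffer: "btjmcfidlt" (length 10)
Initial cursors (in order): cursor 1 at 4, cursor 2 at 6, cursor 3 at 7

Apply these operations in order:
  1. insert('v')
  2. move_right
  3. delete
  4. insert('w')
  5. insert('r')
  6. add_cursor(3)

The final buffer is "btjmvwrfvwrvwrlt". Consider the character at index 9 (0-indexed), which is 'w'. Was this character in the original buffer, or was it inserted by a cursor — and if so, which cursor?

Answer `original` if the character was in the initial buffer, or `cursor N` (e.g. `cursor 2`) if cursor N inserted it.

After op 1 (insert('v')): buffer="btjmvcfvivdlt" (len 13), cursors c1@5 c2@8 c3@10, authorship ....1..2.3...
After op 2 (move_right): buffer="btjmvcfvivdlt" (len 13), cursors c1@6 c2@9 c3@11, authorship ....1..2.3...
After op 3 (delete): buffer="btjmvfvvlt" (len 10), cursors c1@5 c2@7 c3@8, authorship ....1.23..
After op 4 (insert('w')): buffer="btjmvwfvwvwlt" (len 13), cursors c1@6 c2@9 c3@11, authorship ....11.2233..
After op 5 (insert('r')): buffer="btjmvwrfvwrvwrlt" (len 16), cursors c1@7 c2@11 c3@14, authorship ....111.222333..
After op 6 (add_cursor(3)): buffer="btjmvwrfvwrvwrlt" (len 16), cursors c4@3 c1@7 c2@11 c3@14, authorship ....111.222333..
Authorship (.=original, N=cursor N): . . . . 1 1 1 . 2 2 2 3 3 3 . .
Index 9: author = 2

Answer: cursor 2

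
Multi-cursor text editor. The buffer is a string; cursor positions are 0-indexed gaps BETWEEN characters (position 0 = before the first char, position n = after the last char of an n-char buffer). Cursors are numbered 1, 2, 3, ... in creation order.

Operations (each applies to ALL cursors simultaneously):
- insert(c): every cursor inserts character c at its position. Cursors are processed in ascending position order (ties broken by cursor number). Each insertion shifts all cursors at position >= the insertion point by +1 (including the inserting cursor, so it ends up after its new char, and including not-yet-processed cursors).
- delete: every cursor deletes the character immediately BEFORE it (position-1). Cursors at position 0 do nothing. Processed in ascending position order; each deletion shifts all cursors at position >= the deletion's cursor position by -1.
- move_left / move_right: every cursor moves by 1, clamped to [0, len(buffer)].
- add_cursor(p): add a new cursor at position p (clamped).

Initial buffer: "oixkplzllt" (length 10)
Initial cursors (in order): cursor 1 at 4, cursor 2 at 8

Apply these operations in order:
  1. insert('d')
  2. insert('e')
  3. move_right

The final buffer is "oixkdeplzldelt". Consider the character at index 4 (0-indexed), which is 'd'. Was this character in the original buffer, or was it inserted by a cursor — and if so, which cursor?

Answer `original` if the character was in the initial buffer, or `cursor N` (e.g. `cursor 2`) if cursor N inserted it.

Answer: cursor 1

Derivation:
After op 1 (insert('d')): buffer="oixkdplzldlt" (len 12), cursors c1@5 c2@10, authorship ....1....2..
After op 2 (insert('e')): buffer="oixkdeplzldelt" (len 14), cursors c1@6 c2@12, authorship ....11....22..
After op 3 (move_right): buffer="oixkdeplzldelt" (len 14), cursors c1@7 c2@13, authorship ....11....22..
Authorship (.=original, N=cursor N): . . . . 1 1 . . . . 2 2 . .
Index 4: author = 1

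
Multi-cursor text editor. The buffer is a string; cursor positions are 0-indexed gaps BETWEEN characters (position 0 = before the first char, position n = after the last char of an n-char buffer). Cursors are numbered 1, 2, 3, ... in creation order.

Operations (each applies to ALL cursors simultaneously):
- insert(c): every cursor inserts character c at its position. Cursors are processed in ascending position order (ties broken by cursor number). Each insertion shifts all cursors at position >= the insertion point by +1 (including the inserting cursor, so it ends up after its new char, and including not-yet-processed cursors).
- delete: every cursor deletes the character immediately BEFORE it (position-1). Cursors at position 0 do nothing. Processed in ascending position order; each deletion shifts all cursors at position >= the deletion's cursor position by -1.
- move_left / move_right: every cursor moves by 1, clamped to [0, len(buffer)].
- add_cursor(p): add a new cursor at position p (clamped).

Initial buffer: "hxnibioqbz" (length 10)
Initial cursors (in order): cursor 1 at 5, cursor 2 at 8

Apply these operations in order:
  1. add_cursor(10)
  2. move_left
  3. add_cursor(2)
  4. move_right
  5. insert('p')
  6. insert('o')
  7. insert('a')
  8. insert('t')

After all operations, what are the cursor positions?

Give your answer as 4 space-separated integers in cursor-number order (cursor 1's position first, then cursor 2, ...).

After op 1 (add_cursor(10)): buffer="hxnibioqbz" (len 10), cursors c1@5 c2@8 c3@10, authorship ..........
After op 2 (move_left): buffer="hxnibioqbz" (len 10), cursors c1@4 c2@7 c3@9, authorship ..........
After op 3 (add_cursor(2)): buffer="hxnibioqbz" (len 10), cursors c4@2 c1@4 c2@7 c3@9, authorship ..........
After op 4 (move_right): buffer="hxnibioqbz" (len 10), cursors c4@3 c1@5 c2@8 c3@10, authorship ..........
After op 5 (insert('p')): buffer="hxnpibpioqpbzp" (len 14), cursors c4@4 c1@7 c2@11 c3@14, authorship ...4..1...2..3
After op 6 (insert('o')): buffer="hxnpoibpoioqpobzpo" (len 18), cursors c4@5 c1@9 c2@14 c3@18, authorship ...44..11...22..33
After op 7 (insert('a')): buffer="hxnpoaibpoaioqpoabzpoa" (len 22), cursors c4@6 c1@11 c2@17 c3@22, authorship ...444..111...222..333
After op 8 (insert('t')): buffer="hxnpoatibpoatioqpoatbzpoat" (len 26), cursors c4@7 c1@13 c2@20 c3@26, authorship ...4444..1111...2222..3333

Answer: 13 20 26 7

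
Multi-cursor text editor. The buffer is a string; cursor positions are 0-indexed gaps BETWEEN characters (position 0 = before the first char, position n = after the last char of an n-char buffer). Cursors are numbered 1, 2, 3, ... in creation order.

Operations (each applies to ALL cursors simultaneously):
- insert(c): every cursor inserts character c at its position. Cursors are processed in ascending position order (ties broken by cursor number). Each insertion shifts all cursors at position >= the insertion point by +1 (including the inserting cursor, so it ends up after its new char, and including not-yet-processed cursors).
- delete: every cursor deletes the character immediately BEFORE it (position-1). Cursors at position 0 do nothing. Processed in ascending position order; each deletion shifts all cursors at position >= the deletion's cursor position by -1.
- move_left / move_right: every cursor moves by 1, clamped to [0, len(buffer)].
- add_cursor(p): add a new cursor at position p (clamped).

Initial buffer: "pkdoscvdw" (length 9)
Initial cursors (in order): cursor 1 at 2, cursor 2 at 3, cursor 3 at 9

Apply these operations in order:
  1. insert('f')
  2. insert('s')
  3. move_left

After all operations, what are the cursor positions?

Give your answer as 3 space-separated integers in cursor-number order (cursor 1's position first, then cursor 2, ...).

Answer: 3 6 14

Derivation:
After op 1 (insert('f')): buffer="pkfdfoscvdwf" (len 12), cursors c1@3 c2@5 c3@12, authorship ..1.2......3
After op 2 (insert('s')): buffer="pkfsdfsoscvdwfs" (len 15), cursors c1@4 c2@7 c3@15, authorship ..11.22......33
After op 3 (move_left): buffer="pkfsdfsoscvdwfs" (len 15), cursors c1@3 c2@6 c3@14, authorship ..11.22......33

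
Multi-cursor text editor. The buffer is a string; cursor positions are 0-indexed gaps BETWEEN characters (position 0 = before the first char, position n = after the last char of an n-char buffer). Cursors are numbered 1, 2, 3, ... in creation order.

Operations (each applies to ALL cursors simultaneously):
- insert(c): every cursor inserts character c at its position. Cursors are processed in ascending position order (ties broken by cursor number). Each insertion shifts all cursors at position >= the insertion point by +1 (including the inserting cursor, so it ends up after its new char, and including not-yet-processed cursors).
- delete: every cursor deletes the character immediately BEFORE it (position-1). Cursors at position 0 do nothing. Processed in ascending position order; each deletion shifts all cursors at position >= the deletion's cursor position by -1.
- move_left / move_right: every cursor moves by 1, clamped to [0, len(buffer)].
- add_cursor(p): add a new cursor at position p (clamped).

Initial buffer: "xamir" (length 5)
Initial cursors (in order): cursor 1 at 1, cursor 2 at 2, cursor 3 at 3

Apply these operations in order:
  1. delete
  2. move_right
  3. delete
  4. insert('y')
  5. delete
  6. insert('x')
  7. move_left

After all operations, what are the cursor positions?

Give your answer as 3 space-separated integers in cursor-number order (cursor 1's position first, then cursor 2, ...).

After op 1 (delete): buffer="ir" (len 2), cursors c1@0 c2@0 c3@0, authorship ..
After op 2 (move_right): buffer="ir" (len 2), cursors c1@1 c2@1 c3@1, authorship ..
After op 3 (delete): buffer="r" (len 1), cursors c1@0 c2@0 c3@0, authorship .
After op 4 (insert('y')): buffer="yyyr" (len 4), cursors c1@3 c2@3 c3@3, authorship 123.
After op 5 (delete): buffer="r" (len 1), cursors c1@0 c2@0 c3@0, authorship .
After op 6 (insert('x')): buffer="xxxr" (len 4), cursors c1@3 c2@3 c3@3, authorship 123.
After op 7 (move_left): buffer="xxxr" (len 4), cursors c1@2 c2@2 c3@2, authorship 123.

Answer: 2 2 2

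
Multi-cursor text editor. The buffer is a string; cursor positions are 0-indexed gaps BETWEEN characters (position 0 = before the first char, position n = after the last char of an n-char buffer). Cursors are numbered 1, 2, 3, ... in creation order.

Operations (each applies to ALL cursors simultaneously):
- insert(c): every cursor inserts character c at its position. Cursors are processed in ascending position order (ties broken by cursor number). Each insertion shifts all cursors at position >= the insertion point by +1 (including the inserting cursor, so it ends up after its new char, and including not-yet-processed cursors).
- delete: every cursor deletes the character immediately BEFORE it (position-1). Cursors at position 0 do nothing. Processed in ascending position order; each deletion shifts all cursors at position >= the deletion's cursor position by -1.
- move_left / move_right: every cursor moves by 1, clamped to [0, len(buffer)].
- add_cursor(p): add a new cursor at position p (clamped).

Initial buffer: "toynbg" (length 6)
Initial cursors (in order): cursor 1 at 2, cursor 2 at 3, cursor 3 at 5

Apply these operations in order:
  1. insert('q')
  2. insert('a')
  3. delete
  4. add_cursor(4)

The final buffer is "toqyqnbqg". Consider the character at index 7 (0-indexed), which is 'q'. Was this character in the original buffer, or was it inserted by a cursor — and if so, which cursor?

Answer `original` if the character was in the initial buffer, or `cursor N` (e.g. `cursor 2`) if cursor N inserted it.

After op 1 (insert('q')): buffer="toqyqnbqg" (len 9), cursors c1@3 c2@5 c3@8, authorship ..1.2..3.
After op 2 (insert('a')): buffer="toqayqanbqag" (len 12), cursors c1@4 c2@7 c3@11, authorship ..11.22..33.
After op 3 (delete): buffer="toqyqnbqg" (len 9), cursors c1@3 c2@5 c3@8, authorship ..1.2..3.
After op 4 (add_cursor(4)): buffer="toqyqnbqg" (len 9), cursors c1@3 c4@4 c2@5 c3@8, authorship ..1.2..3.
Authorship (.=original, N=cursor N): . . 1 . 2 . . 3 .
Index 7: author = 3

Answer: cursor 3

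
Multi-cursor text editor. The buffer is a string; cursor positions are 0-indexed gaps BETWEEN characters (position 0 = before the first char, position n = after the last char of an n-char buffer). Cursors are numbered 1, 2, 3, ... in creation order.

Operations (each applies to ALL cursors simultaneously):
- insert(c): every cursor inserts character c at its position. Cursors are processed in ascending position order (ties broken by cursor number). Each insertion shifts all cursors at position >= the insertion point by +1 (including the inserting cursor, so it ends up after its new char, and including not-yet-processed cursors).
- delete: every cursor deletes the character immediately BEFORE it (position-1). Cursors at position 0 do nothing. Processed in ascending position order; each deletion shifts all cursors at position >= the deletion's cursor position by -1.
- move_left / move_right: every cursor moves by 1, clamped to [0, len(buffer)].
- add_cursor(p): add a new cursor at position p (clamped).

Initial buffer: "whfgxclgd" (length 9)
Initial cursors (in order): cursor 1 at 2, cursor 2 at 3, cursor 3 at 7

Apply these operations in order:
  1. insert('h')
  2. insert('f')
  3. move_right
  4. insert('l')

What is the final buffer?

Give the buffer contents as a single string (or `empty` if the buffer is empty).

Answer: whhfflhfglxclhfgld

Derivation:
After op 1 (insert('h')): buffer="whhfhgxclhgd" (len 12), cursors c1@3 c2@5 c3@10, authorship ..1.2....3..
After op 2 (insert('f')): buffer="whhffhfgxclhfgd" (len 15), cursors c1@4 c2@7 c3@13, authorship ..11.22....33..
After op 3 (move_right): buffer="whhffhfgxclhfgd" (len 15), cursors c1@5 c2@8 c3@14, authorship ..11.22....33..
After op 4 (insert('l')): buffer="whhfflhfglxclhfgld" (len 18), cursors c1@6 c2@10 c3@17, authorship ..11.122.2...33.3.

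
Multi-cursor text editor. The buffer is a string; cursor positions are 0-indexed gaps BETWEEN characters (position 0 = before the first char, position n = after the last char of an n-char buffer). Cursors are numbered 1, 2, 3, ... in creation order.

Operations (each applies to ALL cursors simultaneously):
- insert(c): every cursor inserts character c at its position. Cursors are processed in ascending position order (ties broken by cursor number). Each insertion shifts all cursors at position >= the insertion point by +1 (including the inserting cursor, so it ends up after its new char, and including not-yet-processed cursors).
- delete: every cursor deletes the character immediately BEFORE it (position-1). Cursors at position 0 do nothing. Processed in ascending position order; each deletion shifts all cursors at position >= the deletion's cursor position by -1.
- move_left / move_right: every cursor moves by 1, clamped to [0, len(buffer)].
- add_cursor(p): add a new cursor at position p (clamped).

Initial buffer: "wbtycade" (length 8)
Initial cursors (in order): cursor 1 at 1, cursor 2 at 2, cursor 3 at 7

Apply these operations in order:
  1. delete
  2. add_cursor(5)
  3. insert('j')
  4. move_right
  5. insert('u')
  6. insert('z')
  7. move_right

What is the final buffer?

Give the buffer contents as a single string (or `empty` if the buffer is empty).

Answer: jjtuuzzycajeuzjuz

Derivation:
After op 1 (delete): buffer="tycae" (len 5), cursors c1@0 c2@0 c3@4, authorship .....
After op 2 (add_cursor(5)): buffer="tycae" (len 5), cursors c1@0 c2@0 c3@4 c4@5, authorship .....
After op 3 (insert('j')): buffer="jjtycajej" (len 9), cursors c1@2 c2@2 c3@7 c4@9, authorship 12....3.4
After op 4 (move_right): buffer="jjtycajej" (len 9), cursors c1@3 c2@3 c3@8 c4@9, authorship 12....3.4
After op 5 (insert('u')): buffer="jjtuuycajeuju" (len 13), cursors c1@5 c2@5 c3@11 c4@13, authorship 12.12...3.344
After op 6 (insert('z')): buffer="jjtuuzzycajeuzjuz" (len 17), cursors c1@7 c2@7 c3@14 c4@17, authorship 12.1212...3.33444
After op 7 (move_right): buffer="jjtuuzzycajeuzjuz" (len 17), cursors c1@8 c2@8 c3@15 c4@17, authorship 12.1212...3.33444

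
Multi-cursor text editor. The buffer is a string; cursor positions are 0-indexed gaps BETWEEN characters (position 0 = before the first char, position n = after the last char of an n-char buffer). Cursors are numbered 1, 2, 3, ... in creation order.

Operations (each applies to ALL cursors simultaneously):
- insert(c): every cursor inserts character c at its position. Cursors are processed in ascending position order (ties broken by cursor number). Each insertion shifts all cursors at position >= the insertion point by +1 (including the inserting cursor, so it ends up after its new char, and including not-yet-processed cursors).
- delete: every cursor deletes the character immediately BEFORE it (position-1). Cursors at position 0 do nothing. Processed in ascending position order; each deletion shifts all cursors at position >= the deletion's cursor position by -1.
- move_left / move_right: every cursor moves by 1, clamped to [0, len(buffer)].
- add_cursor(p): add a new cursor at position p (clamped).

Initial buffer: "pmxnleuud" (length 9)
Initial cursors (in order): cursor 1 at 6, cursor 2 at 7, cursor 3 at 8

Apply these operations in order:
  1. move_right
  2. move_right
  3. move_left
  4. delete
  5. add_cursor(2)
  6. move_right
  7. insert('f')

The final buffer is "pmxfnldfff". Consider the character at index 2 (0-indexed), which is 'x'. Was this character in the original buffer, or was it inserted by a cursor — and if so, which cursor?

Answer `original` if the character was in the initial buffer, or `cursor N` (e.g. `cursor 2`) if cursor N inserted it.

Answer: original

Derivation:
After op 1 (move_right): buffer="pmxnleuud" (len 9), cursors c1@7 c2@8 c3@9, authorship .........
After op 2 (move_right): buffer="pmxnleuud" (len 9), cursors c1@8 c2@9 c3@9, authorship .........
After op 3 (move_left): buffer="pmxnleuud" (len 9), cursors c1@7 c2@8 c3@8, authorship .........
After op 4 (delete): buffer="pmxnld" (len 6), cursors c1@5 c2@5 c3@5, authorship ......
After op 5 (add_cursor(2)): buffer="pmxnld" (len 6), cursors c4@2 c1@5 c2@5 c3@5, authorship ......
After op 6 (move_right): buffer="pmxnld" (len 6), cursors c4@3 c1@6 c2@6 c3@6, authorship ......
After op 7 (insert('f')): buffer="pmxfnldfff" (len 10), cursors c4@4 c1@10 c2@10 c3@10, authorship ...4...123
Authorship (.=original, N=cursor N): . . . 4 . . . 1 2 3
Index 2: author = original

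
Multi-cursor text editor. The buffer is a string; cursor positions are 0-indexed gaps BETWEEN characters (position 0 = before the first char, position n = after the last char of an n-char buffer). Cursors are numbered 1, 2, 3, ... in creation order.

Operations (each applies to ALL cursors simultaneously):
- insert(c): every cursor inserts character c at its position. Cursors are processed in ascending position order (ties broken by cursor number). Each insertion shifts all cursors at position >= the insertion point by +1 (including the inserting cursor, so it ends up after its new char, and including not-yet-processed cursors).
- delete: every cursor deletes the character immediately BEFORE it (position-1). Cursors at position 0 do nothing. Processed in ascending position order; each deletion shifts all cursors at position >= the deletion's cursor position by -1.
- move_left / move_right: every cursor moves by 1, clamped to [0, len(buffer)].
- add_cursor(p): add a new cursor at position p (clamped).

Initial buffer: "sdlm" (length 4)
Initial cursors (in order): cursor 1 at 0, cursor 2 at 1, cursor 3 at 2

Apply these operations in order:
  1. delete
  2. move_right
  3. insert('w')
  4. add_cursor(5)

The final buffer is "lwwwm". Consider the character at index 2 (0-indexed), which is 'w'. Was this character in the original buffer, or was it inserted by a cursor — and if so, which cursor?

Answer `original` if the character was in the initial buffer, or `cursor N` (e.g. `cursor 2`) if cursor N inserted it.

Answer: cursor 2

Derivation:
After op 1 (delete): buffer="lm" (len 2), cursors c1@0 c2@0 c3@0, authorship ..
After op 2 (move_right): buffer="lm" (len 2), cursors c1@1 c2@1 c3@1, authorship ..
After op 3 (insert('w')): buffer="lwwwm" (len 5), cursors c1@4 c2@4 c3@4, authorship .123.
After op 4 (add_cursor(5)): buffer="lwwwm" (len 5), cursors c1@4 c2@4 c3@4 c4@5, authorship .123.
Authorship (.=original, N=cursor N): . 1 2 3 .
Index 2: author = 2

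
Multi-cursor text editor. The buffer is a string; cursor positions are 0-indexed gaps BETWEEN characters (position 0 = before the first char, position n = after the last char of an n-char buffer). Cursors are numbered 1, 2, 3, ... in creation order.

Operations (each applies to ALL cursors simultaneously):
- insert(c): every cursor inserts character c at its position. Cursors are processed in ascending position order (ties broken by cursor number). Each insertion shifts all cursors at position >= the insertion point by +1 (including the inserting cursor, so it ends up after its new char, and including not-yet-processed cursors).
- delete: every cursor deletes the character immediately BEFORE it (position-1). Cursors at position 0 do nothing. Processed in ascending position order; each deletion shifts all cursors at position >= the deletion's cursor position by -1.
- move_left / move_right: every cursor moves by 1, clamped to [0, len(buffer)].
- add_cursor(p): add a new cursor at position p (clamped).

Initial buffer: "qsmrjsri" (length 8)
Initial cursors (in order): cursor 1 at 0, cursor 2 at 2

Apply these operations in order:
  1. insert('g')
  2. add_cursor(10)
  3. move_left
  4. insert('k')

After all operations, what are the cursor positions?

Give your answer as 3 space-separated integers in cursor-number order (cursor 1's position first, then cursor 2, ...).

Answer: 1 5 12

Derivation:
After op 1 (insert('g')): buffer="gqsgmrjsri" (len 10), cursors c1@1 c2@4, authorship 1..2......
After op 2 (add_cursor(10)): buffer="gqsgmrjsri" (len 10), cursors c1@1 c2@4 c3@10, authorship 1..2......
After op 3 (move_left): buffer="gqsgmrjsri" (len 10), cursors c1@0 c2@3 c3@9, authorship 1..2......
After op 4 (insert('k')): buffer="kgqskgmrjsrki" (len 13), cursors c1@1 c2@5 c3@12, authorship 11..22.....3.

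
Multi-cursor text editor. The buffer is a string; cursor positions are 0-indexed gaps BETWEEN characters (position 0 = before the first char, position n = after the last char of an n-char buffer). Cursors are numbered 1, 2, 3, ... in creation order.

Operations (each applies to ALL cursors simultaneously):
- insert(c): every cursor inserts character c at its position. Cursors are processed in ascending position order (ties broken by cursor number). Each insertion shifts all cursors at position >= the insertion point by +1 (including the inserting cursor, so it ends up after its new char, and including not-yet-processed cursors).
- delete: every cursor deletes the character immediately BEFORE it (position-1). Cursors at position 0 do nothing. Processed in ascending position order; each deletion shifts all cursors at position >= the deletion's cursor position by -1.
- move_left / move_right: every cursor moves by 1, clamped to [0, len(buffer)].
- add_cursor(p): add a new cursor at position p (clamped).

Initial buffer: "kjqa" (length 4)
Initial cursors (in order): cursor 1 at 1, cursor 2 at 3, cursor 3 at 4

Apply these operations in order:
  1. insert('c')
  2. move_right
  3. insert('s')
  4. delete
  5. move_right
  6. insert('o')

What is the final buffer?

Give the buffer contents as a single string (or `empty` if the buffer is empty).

Answer: kcjqocacoo

Derivation:
After op 1 (insert('c')): buffer="kcjqcac" (len 7), cursors c1@2 c2@5 c3@7, authorship .1..2.3
After op 2 (move_right): buffer="kcjqcac" (len 7), cursors c1@3 c2@6 c3@7, authorship .1..2.3
After op 3 (insert('s')): buffer="kcjsqcascs" (len 10), cursors c1@4 c2@8 c3@10, authorship .1.1.2.233
After op 4 (delete): buffer="kcjqcac" (len 7), cursors c1@3 c2@6 c3@7, authorship .1..2.3
After op 5 (move_right): buffer="kcjqcac" (len 7), cursors c1@4 c2@7 c3@7, authorship .1..2.3
After op 6 (insert('o')): buffer="kcjqocacoo" (len 10), cursors c1@5 c2@10 c3@10, authorship .1..12.323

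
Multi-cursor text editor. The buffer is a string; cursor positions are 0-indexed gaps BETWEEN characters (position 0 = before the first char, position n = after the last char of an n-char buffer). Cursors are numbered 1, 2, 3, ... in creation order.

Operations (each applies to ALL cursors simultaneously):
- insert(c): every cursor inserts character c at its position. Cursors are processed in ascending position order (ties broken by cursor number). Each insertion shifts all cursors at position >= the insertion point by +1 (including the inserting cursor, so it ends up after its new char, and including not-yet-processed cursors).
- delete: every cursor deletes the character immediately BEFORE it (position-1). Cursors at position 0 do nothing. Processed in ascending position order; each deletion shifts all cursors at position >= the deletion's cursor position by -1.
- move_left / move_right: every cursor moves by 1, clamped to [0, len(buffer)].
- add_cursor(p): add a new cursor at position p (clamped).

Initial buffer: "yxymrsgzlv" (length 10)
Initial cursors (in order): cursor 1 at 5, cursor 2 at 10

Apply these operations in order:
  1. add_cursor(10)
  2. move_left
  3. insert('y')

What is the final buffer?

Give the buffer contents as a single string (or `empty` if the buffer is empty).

Answer: yxymyrsgzlyyv

Derivation:
After op 1 (add_cursor(10)): buffer="yxymrsgzlv" (len 10), cursors c1@5 c2@10 c3@10, authorship ..........
After op 2 (move_left): buffer="yxymrsgzlv" (len 10), cursors c1@4 c2@9 c3@9, authorship ..........
After op 3 (insert('y')): buffer="yxymyrsgzlyyv" (len 13), cursors c1@5 c2@12 c3@12, authorship ....1.....23.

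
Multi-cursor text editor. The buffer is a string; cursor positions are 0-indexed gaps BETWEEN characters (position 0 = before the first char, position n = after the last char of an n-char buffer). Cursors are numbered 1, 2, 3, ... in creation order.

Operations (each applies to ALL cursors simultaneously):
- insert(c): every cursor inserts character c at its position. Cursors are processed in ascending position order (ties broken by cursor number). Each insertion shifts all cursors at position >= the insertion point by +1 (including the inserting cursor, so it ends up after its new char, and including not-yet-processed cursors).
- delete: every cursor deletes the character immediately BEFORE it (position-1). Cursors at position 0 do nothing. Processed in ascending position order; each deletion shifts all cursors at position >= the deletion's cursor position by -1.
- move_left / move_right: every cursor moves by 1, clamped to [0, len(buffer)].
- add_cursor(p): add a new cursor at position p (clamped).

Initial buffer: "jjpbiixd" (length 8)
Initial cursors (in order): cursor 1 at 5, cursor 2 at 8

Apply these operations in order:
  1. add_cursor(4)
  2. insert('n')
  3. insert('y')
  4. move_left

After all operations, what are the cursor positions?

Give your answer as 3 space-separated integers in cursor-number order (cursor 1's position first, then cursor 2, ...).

After op 1 (add_cursor(4)): buffer="jjpbiixd" (len 8), cursors c3@4 c1@5 c2@8, authorship ........
After op 2 (insert('n')): buffer="jjpbninixdn" (len 11), cursors c3@5 c1@7 c2@11, authorship ....3.1...2
After op 3 (insert('y')): buffer="jjpbnyinyixdny" (len 14), cursors c3@6 c1@9 c2@14, authorship ....33.11...22
After op 4 (move_left): buffer="jjpbnyinyixdny" (len 14), cursors c3@5 c1@8 c2@13, authorship ....33.11...22

Answer: 8 13 5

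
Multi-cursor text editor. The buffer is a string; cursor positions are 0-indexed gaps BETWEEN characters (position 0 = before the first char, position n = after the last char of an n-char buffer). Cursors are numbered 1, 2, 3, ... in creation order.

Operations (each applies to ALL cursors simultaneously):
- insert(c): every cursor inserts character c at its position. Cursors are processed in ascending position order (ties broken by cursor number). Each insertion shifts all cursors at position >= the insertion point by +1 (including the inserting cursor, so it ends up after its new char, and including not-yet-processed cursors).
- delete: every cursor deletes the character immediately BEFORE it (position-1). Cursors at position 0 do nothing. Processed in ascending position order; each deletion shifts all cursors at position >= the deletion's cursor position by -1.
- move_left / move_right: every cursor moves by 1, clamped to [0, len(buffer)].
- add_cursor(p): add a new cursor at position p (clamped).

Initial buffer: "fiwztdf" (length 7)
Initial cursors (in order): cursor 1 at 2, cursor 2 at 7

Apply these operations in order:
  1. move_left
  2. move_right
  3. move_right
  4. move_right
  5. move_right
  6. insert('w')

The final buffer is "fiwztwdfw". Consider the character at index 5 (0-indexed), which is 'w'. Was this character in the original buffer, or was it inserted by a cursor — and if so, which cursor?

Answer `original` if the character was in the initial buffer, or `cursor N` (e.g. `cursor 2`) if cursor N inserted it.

Answer: cursor 1

Derivation:
After op 1 (move_left): buffer="fiwztdf" (len 7), cursors c1@1 c2@6, authorship .......
After op 2 (move_right): buffer="fiwztdf" (len 7), cursors c1@2 c2@7, authorship .......
After op 3 (move_right): buffer="fiwztdf" (len 7), cursors c1@3 c2@7, authorship .......
After op 4 (move_right): buffer="fiwztdf" (len 7), cursors c1@4 c2@7, authorship .......
After op 5 (move_right): buffer="fiwztdf" (len 7), cursors c1@5 c2@7, authorship .......
After op 6 (insert('w')): buffer="fiwztwdfw" (len 9), cursors c1@6 c2@9, authorship .....1..2
Authorship (.=original, N=cursor N): . . . . . 1 . . 2
Index 5: author = 1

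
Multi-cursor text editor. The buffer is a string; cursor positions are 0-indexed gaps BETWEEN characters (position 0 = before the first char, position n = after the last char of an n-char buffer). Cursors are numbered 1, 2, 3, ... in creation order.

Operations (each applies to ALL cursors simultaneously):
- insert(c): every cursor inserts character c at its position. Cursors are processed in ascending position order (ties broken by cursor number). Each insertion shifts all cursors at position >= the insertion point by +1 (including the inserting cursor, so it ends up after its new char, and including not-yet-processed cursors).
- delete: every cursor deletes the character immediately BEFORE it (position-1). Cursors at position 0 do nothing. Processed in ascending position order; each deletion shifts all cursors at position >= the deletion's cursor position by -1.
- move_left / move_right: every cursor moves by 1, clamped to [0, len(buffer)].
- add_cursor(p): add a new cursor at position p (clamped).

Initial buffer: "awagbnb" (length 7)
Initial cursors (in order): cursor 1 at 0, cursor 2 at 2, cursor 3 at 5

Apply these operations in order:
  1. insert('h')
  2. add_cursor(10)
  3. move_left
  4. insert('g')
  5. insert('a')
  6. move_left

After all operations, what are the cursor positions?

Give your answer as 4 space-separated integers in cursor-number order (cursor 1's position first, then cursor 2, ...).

After op 1 (insert('h')): buffer="hawhagbhnb" (len 10), cursors c1@1 c2@4 c3@8, authorship 1..2...3..
After op 2 (add_cursor(10)): buffer="hawhagbhnb" (len 10), cursors c1@1 c2@4 c3@8 c4@10, authorship 1..2...3..
After op 3 (move_left): buffer="hawhagbhnb" (len 10), cursors c1@0 c2@3 c3@7 c4@9, authorship 1..2...3..
After op 4 (insert('g')): buffer="ghawghagbghngb" (len 14), cursors c1@1 c2@5 c3@10 c4@13, authorship 11..22...33.4.
After op 5 (insert('a')): buffer="gahawgahagbgahngab" (len 18), cursors c1@2 c2@7 c3@13 c4@17, authorship 111..222...333.44.
After op 6 (move_left): buffer="gahawgahagbgahngab" (len 18), cursors c1@1 c2@6 c3@12 c4@16, authorship 111..222...333.44.

Answer: 1 6 12 16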